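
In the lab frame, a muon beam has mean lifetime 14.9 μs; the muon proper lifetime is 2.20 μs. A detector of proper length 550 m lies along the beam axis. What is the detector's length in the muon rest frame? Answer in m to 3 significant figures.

Time dilation ⇒ γ = Δt/τ₀ = 14.9/2.20 = 6.7727
Length contraction: L = L₀/γ = 550/6.7727 = 81.2 m

L ≈ 81.2 m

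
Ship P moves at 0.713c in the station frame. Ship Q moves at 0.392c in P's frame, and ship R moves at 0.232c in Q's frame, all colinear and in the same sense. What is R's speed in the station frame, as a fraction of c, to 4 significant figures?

u ≈ 0.9127c

Compose boost 2: (0.392 + 0.713)/(1 + 0.392×0.713) = 1.105/1.27950 = 0.863621
Compose boost 3: (0.232 + 0.863621)/(1 + 0.232×0.863621) = 1.09562/1.20036 = 0.9127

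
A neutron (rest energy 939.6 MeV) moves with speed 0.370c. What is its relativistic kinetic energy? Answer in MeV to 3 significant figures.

K ≈ 71.8 MeV

γ = 1/√(1 − 0.370²) = 1.0764
K = (γ − 1)m₀c² = (1.0764 − 1) × 939.6 MeV = 0.076389 × 939.6 MeV = 71.8 MeV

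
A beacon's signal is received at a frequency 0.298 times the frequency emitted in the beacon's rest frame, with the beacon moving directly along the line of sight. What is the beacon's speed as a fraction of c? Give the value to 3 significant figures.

f_obs/f_src = √((1−β)/(1+β)) = 0.298  ⇒  (1−β)/(1+β) = 0.088804
β = |1 − D²|/(1 + D²) = |1 − 0.088804|/(1 + 0.088804) = 0.837

β ≈ 0.837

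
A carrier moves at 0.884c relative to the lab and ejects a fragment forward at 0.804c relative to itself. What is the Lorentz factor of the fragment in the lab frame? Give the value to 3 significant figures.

u_lab = (0.804 + 0.884)/(1 + 0.804×0.884) = 1.688/1.71074 = 0.986710
γ = 1/√(1 − 0.986710²) = 6.15

γ ≈ 6.15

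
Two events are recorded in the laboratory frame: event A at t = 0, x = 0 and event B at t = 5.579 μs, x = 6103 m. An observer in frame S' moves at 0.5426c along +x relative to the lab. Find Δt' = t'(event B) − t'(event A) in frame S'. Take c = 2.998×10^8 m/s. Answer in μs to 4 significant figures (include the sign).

γ = 1/√(1 − 0.5426²) = 1.19049
Δt' = γ(Δt − vΔx/c²) = 1.19049 × (5.579 μs − 0.5426×6103 m / (2.998×10^8 m/s))
= 1.19049 × (-5.46666 μs) = -6.508 μs

Δt' ≈ -6.508 μs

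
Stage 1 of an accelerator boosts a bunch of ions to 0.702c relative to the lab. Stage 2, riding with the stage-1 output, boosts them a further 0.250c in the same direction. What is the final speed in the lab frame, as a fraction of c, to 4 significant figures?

u ≈ 0.8099c

Compose boost 2: (0.250 + 0.702)/(1 + 0.250×0.702) = 0.9520/1.17550 = 0.8099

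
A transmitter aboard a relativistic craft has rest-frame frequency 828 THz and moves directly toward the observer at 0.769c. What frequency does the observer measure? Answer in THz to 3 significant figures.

Relativistic Doppler: f_obs = f_src √((1+β)/(1−β))
= 828 × √(1.7690/0.23100) = 828 × 2.7673 = 2290 THz

f_obs ≈ 2290 THz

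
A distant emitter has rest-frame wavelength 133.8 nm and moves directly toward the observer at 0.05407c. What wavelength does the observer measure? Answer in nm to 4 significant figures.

Relativistic Doppler: λ_obs = λ_src √((1−β)/(1+β))
= 133.8 × √(0.945930/1.05407) = 133.8 × 0.947316 = 126.8 nm

λ_obs ≈ 126.8 nm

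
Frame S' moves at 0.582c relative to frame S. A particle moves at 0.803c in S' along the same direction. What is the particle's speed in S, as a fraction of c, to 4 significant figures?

u ≈ 0.9439c

Relativistic velocity addition: u = (u' + v)/(1 + u'v/c²)
= (0.803 + 0.582)/(1 + 0.803×0.582) = 1.385/1.46735 = 0.9439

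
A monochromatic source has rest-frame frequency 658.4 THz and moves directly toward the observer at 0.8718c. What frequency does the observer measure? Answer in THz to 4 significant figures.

Relativistic Doppler: f_obs = f_src √((1+β)/(1−β))
= 658.4 × √(1.87180/0.128200) = 658.4 × 3.82108 = 2516 THz

f_obs ≈ 2516 THz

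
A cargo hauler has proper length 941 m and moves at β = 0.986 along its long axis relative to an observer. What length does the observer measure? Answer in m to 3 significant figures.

L ≈ 157 m

γ = 1/√(1 − 0.986²) = 5.9972
Length contraction: L = L₀/γ = 941/5.9972 = 157 m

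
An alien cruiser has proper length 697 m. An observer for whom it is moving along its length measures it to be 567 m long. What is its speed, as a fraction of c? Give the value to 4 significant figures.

γ = L₀/L = 697/567 = 1.22928
β = √(1 − 1/γ²) = 0.5816

β ≈ 0.5816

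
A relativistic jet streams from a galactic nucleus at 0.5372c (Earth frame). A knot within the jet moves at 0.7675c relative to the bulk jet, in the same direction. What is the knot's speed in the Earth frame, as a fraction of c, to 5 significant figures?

Relativistic velocity addition: u = (u' + v)/(1 + u'v/c²)
= (0.7675 + 0.5372)/(1 + 0.7675×0.5372) = 1.3047/1.412301 = 0.92381

u ≈ 0.92381c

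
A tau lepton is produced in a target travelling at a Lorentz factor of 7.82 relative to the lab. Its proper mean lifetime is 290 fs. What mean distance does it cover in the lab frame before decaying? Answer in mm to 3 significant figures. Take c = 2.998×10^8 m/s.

d ≈ 0.674 mm

β = √(1 − 1/γ²) = √(1 − 1/7.82²) = 0.99179
Dilated lifetime: Δt = γτ₀ = 7.82 × 290 fs = 2267.8 fs
d = vΔt = 0.99179c × 2267.8 fs = 2.9734×10^8 m/s × 2.2678×10^-12 s = 0.674 mm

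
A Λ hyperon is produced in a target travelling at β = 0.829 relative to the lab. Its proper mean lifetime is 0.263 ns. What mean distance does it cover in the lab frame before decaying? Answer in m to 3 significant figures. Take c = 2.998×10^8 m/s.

γ = 1/√(1 − 0.829²) = 1.7881
Dilated lifetime: Δt = γτ₀ = 1.7881 × 0.263 ns = 0.47027 ns
d = vΔt = 0.829c × 0.47027 ns = 2.4853×10^8 m/s × 4.7027×10^-10 s = 0.117 m

d ≈ 0.117 m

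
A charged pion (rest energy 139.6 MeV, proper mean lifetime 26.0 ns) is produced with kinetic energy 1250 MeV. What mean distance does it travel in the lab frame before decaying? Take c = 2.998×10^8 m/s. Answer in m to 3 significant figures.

d ≈ 77.2 m

γ = 1 + K/(m₀c²) = 1 + 1250/139.6 = 9.9542
β = √(1 − 1/γ²) = 0.99494
Dilated lifetime: γτ₀ = 9.9542 × 26.0 ns = 258.81 ns
d = βc·γτ₀ = 0.99494 × (2.998×10^8 m/s) × 2.5881×10^-7 s = 77.2 m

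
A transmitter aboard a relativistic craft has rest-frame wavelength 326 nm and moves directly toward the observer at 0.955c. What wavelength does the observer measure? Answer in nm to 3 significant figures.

Relativistic Doppler: λ_obs = λ_src √((1−β)/(1+β))
= 326 × √(0.045000/1.9550) = 326 × 0.15172 = 49.5 nm

λ_obs ≈ 49.5 nm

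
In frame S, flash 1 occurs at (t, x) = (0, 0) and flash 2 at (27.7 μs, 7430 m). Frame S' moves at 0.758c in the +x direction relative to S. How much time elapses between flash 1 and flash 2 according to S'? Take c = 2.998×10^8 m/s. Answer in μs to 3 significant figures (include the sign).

γ = 1/√(1 − 0.758²) = 1.5331
Δt' = γ(Δt − vΔx/c²) = 1.5331 × (27.7 μs − 0.758×7430 m / (2.998×10^8 m/s))
= 1.5331 × (8.9143 μs) = 13.7 μs

Δt' ≈ 13.7 μs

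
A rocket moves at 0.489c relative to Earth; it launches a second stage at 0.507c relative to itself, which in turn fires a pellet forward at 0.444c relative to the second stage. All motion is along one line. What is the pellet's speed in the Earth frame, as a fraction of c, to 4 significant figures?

u ≈ 0.9171c

Compose boost 2: (0.507 + 0.489)/(1 + 0.507×0.489) = 0.9960/1.24792 = 0.798126
Compose boost 3: (0.444 + 0.798126)/(1 + 0.444×0.798126) = 1.24213/1.35437 = 0.9171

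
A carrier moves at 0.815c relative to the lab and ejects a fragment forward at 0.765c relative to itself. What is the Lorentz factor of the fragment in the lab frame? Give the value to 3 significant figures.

u_lab = (0.765 + 0.815)/(1 + 0.765×0.815) = 1.580/1.62348 = 0.973221
γ = 1/√(1 − 0.973221²) = 4.35

γ ≈ 4.35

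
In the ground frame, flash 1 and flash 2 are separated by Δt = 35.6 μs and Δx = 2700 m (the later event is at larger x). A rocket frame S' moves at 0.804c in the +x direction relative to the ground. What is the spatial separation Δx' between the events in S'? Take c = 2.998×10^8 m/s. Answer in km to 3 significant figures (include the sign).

Δx' ≈ -9.89 km

γ = 1/√(1 − 0.804²) = 1.6817
Δx' = γ(Δx − vΔt) = 1.6817 × (2700 m − 0.804×(2.998×10^8 m/s)×35.6×10^-6 s)
= 1.6817 × (-5881.0 m) = -9.89 km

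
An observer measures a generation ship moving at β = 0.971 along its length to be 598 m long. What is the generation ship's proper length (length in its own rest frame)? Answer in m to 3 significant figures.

γ = 1/√(1 − 0.971²) = 4.1827
L₀ = γL = 4.1827 × 598 = 2500 m

L₀ ≈ 2500 m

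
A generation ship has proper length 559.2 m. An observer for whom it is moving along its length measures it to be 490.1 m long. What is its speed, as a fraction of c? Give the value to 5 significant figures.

γ = L₀/L = 559.2/490.1 = 1.140992
β = √(1 − 1/γ²) = 0.48153

β ≈ 0.48153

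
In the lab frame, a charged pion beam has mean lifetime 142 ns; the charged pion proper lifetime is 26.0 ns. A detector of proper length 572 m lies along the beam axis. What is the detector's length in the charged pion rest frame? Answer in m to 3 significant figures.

L ≈ 105 m

Time dilation ⇒ γ = Δt/τ₀ = 142/26.0 = 5.4615
Length contraction: L = L₀/γ = 572/5.4615 = 105 m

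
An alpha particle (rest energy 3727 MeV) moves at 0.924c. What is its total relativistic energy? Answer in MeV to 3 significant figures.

γ = 1/√(1 − 0.924²) = 2.6151
E = γm₀c² = 2.6151 × 3727 MeV = 9750 MeV

E ≈ 9750 MeV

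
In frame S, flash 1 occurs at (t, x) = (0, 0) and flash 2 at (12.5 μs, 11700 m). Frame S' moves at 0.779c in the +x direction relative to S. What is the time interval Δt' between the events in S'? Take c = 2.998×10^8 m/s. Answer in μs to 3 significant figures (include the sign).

Δt' ≈ -28.5 μs

γ = 1/√(1 − 0.779²) = 1.5948
Δt' = γ(Δt − vΔx/c²) = 1.5948 × (12.5 μs − 0.779×11700 m / (2.998×10^8 m/s))
= 1.5948 × (-17.901 μs) = -28.5 μs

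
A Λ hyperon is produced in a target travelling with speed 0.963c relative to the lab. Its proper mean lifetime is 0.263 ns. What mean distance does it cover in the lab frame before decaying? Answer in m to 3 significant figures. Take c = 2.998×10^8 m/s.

d ≈ 0.282 m

γ = 1/√(1 − 0.963²) = 3.7106
Dilated lifetime: Δt = γτ₀ = 3.7106 × 0.263 ns = 0.97588 ns
d = vΔt = 0.963c × 0.97588 ns = 2.8871×10^8 m/s × 9.7588×10^-10 s = 0.282 m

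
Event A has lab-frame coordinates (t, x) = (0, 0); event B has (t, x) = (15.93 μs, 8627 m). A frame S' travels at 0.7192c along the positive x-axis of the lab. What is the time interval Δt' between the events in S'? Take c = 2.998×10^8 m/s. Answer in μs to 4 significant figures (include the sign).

Δt' ≈ -6.859 μs

γ = 1/√(1 − 0.7192²) = 1.43926
Δt' = γ(Δt − vΔx/c²) = 1.43926 × (15.93 μs − 0.7192×8627 m / (2.998×10^8 m/s))
= 1.43926 × (-4.76559 μs) = -6.859 μs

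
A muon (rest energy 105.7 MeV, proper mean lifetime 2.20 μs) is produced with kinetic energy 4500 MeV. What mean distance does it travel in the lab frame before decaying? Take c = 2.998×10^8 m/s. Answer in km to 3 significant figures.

γ = 1 + K/(m₀c²) = 1 + 4500/105.7 = 43.573
β = √(1 − 1/γ²) = 0.99974
Dilated lifetime: γτ₀ = 43.573 × 2.20 μs = 95.861 μs
d = βc·γτ₀ = 0.99974 × (2.998×10^8 m/s) × 9.5861×10^-5 s = 28.7 km

d ≈ 28.7 km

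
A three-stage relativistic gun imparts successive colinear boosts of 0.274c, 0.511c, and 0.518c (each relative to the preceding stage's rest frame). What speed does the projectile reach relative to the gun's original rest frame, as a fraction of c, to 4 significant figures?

u ≈ 0.8894c

Compose boost 2: (0.511 + 0.274)/(1 + 0.511×0.274) = 0.7850/1.14001 = 0.688588
Compose boost 3: (0.518 + 0.688588)/(1 + 0.518×0.688588) = 1.20659/1.35669 = 0.8894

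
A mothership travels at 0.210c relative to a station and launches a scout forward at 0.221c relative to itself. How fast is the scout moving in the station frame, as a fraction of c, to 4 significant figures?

Compose boost 2: (0.221 + 0.210)/(1 + 0.221×0.210) = 0.4310/1.04641 = 0.4119

u ≈ 0.4119c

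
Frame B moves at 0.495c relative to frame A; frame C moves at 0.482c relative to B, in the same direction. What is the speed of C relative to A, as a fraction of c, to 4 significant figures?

Compose boost 2: (0.482 + 0.495)/(1 + 0.482×0.495) = 0.9770/1.23859 = 0.7888

u ≈ 0.7888c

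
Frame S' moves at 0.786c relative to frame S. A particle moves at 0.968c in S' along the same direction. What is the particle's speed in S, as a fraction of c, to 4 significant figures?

u ≈ 0.9961c

Relativistic velocity addition: u = (u' + v)/(1 + u'v/c²)
= (0.968 + 0.786)/(1 + 0.968×0.786) = 1.754/1.76085 = 0.9961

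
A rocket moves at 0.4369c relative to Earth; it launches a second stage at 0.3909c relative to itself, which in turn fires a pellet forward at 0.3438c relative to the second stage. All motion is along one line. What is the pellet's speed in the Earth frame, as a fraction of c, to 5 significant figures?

Compose boost 2: (0.3909 + 0.4369)/(1 + 0.3909×0.4369) = 0.82780/1.170784 = 0.7070475
Compose boost 3: (0.3438 + 0.7070475)/(1 + 0.3438×0.7070475) = 1.050847/1.243083 = 0.84536

u ≈ 0.84536c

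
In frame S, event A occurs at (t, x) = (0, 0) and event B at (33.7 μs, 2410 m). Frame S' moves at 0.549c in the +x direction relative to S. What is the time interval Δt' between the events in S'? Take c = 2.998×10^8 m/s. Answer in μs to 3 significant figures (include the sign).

Δt' ≈ 35.0 μs

γ = 1/√(1 − 0.549²) = 1.1964
Δt' = γ(Δt − vΔx/c²) = 1.1964 × (33.7 μs − 0.549×2410 m / (2.998×10^8 m/s))
= 1.1964 × (29.287 μs) = 35.0 μs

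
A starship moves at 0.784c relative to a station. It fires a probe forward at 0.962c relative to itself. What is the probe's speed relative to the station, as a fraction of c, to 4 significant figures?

Relativistic velocity addition: u = (u' + v)/(1 + u'v/c²)
= (0.962 + 0.784)/(1 + 0.962×0.784) = 1.746/1.75421 = 0.9953

u ≈ 0.9953c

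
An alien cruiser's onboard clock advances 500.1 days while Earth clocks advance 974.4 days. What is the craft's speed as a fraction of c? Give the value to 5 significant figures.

γ = Δt/τ₀ = 974.4/500.1 = 1.948410
β = √(1 − 1/γ²) = √(1 − 1/1.948410²) = 0.85825

β ≈ 0.85825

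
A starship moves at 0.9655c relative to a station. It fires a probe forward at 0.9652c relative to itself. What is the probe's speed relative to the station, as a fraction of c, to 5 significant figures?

Relativistic velocity addition: u = (u' + v)/(1 + u'v/c²)
= (0.9652 + 0.9655)/(1 + 0.9652×0.9655) = 1.9307/1.931901 = 0.99938

u ≈ 0.99938c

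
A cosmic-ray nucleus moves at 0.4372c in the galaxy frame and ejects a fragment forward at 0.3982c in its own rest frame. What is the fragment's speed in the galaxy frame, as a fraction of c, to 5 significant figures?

u ≈ 0.71153c

Compose boost 2: (0.3982 + 0.4372)/(1 + 0.3982×0.4372) = 0.83540/1.174093 = 0.71153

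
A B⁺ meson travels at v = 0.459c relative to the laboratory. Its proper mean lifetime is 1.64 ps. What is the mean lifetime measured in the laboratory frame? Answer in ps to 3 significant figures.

γ = 1/√(1 − 0.459²) = 1.1256
Time dilation: Δt = γτ₀ = 1.1256 × 1.64 ps = 1.85 ps

Δt ≈ 1.85 ps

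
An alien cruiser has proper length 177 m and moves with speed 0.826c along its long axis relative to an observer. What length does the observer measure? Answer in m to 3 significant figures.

γ = 1/√(1 − 0.826²) = 1.7741
Length contraction: L = L₀/γ = 177/1.7741 = 99.8 m

L ≈ 99.8 m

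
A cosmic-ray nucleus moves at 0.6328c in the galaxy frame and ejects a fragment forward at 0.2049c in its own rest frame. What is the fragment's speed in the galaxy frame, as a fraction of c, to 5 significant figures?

u ≈ 0.74155c

Compose boost 2: (0.2049 + 0.6328)/(1 + 0.2049×0.6328) = 0.83770/1.129661 = 0.74155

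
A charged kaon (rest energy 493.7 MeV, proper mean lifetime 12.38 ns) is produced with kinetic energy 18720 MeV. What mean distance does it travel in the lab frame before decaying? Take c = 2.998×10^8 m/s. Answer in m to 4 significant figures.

d ≈ 144.4 m

γ = 1 + K/(m₀c²) = 1 + 18720/493.7 = 38.9178
β = √(1 − 1/γ²) = 0.999670
Dilated lifetime: γτ₀ = 38.9178 × 12.38 ns = 481.802 ns
d = βc·γτ₀ = 0.999670 × (2.998×10^8 m/s) × 4.81802×10^-7 s = 144.4 m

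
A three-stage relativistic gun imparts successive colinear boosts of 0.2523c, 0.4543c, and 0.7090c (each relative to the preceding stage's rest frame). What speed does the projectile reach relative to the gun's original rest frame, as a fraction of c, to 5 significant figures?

Compose boost 2: (0.4543 + 0.2523)/(1 + 0.4543×0.2523) = 0.70660/1.114620 = 0.6339381
Compose boost 3: (0.7090 + 0.6339381)/(1 + 0.7090×0.6339381) = 1.342938/1.449462 = 0.92651

u ≈ 0.92651c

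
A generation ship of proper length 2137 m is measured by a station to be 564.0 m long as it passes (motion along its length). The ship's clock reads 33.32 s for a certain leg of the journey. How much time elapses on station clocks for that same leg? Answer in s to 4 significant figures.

Length contraction ⇒ γ = L₀/L = 2137/564.0 = 3.78901
Time dilation: Δt = γτ₀ = 3.78901 × 33.32 s = 126.2 s

Δt ≈ 126.2 s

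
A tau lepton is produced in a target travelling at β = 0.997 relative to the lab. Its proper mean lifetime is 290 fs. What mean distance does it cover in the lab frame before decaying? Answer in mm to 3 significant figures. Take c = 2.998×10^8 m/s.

d ≈ 1.12 mm

γ = 1/√(1 − 0.997²) = 12.920
Dilated lifetime: Δt = γτ₀ = 12.920 × 290 fs = 3746.7 fs
d = vΔt = 0.997c × 3746.7 fs = 2.9890×10^8 m/s × 3.7467×10^-12 s = 1.12 mm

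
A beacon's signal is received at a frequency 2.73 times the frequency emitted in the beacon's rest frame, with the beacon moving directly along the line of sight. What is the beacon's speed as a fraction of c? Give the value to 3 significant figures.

β ≈ 0.763

f_obs/f_src = √((1+β)/(1−β)) = 2.73  ⇒  (1+β)/(1−β) = 7.4529
β = |1 − D²|/(1 + D²) = |1 − 7.4529|/(1 + 7.4529) = 0.763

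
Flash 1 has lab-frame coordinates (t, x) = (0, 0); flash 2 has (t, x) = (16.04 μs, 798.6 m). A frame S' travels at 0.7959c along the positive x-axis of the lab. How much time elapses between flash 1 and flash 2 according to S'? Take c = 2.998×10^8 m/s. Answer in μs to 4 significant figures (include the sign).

γ = 1/√(1 − 0.7959²) = 1.65172
Δt' = γ(Δt − vΔx/c²) = 1.65172 × (16.04 μs − 0.7959×798.6 m / (2.998×10^8 m/s))
= 1.65172 × (13.9199 μs) = 22.99 μs

Δt' ≈ 22.99 μs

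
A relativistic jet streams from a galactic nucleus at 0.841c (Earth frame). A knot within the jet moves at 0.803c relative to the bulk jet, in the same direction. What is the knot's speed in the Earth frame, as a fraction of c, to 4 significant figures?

Relativistic velocity addition: u = (u' + v)/(1 + u'v/c²)
= (0.803 + 0.841)/(1 + 0.803×0.841) = 1.644/1.67532 = 0.9813

u ≈ 0.9813c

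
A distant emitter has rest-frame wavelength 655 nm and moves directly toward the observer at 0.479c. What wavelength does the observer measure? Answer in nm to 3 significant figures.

λ_obs ≈ 389 nm

Relativistic Doppler: λ_obs = λ_src √((1−β)/(1+β))
= 655 × √(0.52100/1.4790) = 655 × 0.59352 = 389 nm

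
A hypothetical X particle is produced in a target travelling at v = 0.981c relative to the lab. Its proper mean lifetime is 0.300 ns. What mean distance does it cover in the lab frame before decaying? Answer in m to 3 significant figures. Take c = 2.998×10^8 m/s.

d ≈ 0.455 m

γ = 1/√(1 − 0.981²) = 5.1544
Dilated lifetime: Δt = γτ₀ = 5.1544 × 0.300 ns = 1.5463 ns
d = vΔt = 0.981c × 1.5463 ns = 2.9410×10^8 m/s × 1.5463×10^-9 s = 0.455 m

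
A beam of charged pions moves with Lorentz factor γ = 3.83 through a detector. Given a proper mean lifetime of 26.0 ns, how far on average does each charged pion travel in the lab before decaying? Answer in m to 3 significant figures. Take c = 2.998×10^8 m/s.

β = √(1 − 1/γ²) = √(1 − 1/3.83²) = 0.96531
Dilated lifetime: Δt = γτ₀ = 3.83 × 26.0 ns = 99.580 ns
d = vΔt = 0.96531c × 99.580 ns = 2.8940×10^8 m/s × 9.9580×10^-8 s = 28.8 m

d ≈ 28.8 m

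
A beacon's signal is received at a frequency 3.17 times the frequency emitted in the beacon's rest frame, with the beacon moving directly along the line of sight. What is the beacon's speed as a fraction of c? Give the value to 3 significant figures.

f_obs/f_src = √((1+β)/(1−β)) = 3.17  ⇒  (1+β)/(1−β) = 10.049
β = |1 − D²|/(1 + D²) = |1 − 10.049|/(1 + 10.049) = 0.819

β ≈ 0.819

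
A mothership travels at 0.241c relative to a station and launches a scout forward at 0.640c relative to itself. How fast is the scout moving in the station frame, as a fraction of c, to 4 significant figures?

Compose boost 2: (0.640 + 0.241)/(1 + 0.640×0.241) = 0.8810/1.15424 = 0.7633

u ≈ 0.7633c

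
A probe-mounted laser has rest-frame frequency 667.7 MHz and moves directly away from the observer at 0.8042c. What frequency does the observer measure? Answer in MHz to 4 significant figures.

f_obs ≈ 220.0 MHz

Relativistic Doppler: f_obs = f_src √((1−β)/(1+β))
= 667.7 × √(0.195800/1.80420) = 667.7 × 0.329431 = 220.0 MHz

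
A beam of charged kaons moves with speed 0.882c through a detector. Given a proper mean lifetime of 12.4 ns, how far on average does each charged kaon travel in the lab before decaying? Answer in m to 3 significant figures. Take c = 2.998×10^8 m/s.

γ = 1/√(1 − 0.882²) = 2.1220
Dilated lifetime: Δt = γτ₀ = 2.1220 × 12.4 ns = 26.313 ns
d = vΔt = 0.882c × 26.313 ns = 2.6442×10^8 m/s × 2.6313×10^-8 s = 6.96 m

d ≈ 6.96 m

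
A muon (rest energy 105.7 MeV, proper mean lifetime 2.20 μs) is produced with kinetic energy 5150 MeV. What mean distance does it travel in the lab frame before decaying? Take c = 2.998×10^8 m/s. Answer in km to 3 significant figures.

γ = 1 + K/(m₀c²) = 1 + 5150/105.7 = 49.723
β = √(1 − 1/γ²) = 0.99980
Dilated lifetime: γτ₀ = 49.723 × 2.20 μs = 109.39 μs
d = βc·γτ₀ = 0.99980 × (2.998×10^8 m/s) × 0.00010939 s = 32.8 km

d ≈ 32.8 km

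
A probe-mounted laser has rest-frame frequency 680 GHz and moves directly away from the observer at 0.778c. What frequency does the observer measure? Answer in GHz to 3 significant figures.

f_obs ≈ 240 GHz

Relativistic Doppler: f_obs = f_src √((1−β)/(1+β))
= 680 × √(0.22200/1.7780) = 680 × 0.35335 = 240 GHz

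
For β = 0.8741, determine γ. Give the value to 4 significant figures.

γ ≈ 2.059

γ = 1/√(1 − β²) = 1/√(1 − 0.8741²) = 1/√(0.235949) = 2.059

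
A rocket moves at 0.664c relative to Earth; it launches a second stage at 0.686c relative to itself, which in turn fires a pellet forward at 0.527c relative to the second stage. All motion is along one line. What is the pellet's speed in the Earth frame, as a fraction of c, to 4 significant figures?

Compose boost 2: (0.686 + 0.664)/(1 + 0.686×0.664) = 1.350/1.45550 = 0.927514
Compose boost 3: (0.527 + 0.927514)/(1 + 0.527×0.927514) = 1.45451/1.48880 = 0.9770

u ≈ 0.9770c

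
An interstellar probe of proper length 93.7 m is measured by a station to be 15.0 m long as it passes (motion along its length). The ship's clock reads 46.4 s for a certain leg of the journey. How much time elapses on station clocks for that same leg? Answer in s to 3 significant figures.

Length contraction ⇒ γ = L₀/L = 93.7/15.0 = 6.2467
Time dilation: Δt = γτ₀ = 6.2467 × 46.4 s = 290 s

Δt ≈ 290 s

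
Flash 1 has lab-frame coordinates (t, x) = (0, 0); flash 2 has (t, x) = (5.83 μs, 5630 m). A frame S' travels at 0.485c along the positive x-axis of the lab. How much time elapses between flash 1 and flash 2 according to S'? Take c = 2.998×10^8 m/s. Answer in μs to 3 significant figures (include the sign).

γ = 1/√(1 − 0.485²) = 1.1435
Δt' = γ(Δt − vΔx/c²) = 1.1435 × (5.83 μs − 0.485×5630 m / (2.998×10^8 m/s))
= 1.1435 × (-3.2779 μs) = -3.75 μs

Δt' ≈ -3.75 μs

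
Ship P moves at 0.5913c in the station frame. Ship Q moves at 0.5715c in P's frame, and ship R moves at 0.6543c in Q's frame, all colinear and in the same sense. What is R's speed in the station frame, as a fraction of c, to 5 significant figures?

Compose boost 2: (0.5715 + 0.5913)/(1 + 0.5715×0.5913) = 1.1628/1.337928 = 0.8691051
Compose boost 3: (0.6543 + 0.8691051)/(1 + 0.6543×0.8691051) = 1.523405/1.568655 = 0.97115

u ≈ 0.97115c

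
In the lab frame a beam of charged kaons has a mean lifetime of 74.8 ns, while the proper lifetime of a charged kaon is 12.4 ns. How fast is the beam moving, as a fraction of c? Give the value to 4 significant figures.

γ = Δt/τ₀ = 74.8/12.4 = 6.03226
β = √(1 − 1/γ²) = √(1 − 1/6.03226²) = 0.9862

β ≈ 0.9862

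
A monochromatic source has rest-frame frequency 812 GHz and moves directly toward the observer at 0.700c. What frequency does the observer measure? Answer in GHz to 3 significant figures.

Relativistic Doppler: f_obs = f_src √((1+β)/(1−β))
= 812 × √(1.7000/0.30000) = 812 × 2.3805 = 1930 GHz

f_obs ≈ 1930 GHz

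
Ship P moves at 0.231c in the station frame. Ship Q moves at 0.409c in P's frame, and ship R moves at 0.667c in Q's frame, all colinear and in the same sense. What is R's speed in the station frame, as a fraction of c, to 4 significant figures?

Compose boost 2: (0.409 + 0.231)/(1 + 0.409×0.231) = 0.6400/1.09448 = 0.584753
Compose boost 3: (0.667 + 0.584753)/(1 + 0.667×0.584753) = 1.25175/1.39003 = 0.9005

u ≈ 0.9005c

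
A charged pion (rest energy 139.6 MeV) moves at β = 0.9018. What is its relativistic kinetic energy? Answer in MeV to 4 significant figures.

γ = 1/√(1 − 0.9018²) = 2.31399
K = (γ − 1)m₀c² = (2.31399 − 1) × 139.6 MeV = 1.31399 × 139.6 MeV = 183.4 MeV

K ≈ 183.4 MeV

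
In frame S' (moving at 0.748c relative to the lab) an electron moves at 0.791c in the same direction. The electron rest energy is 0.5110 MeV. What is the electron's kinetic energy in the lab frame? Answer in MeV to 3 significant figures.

u_lab = (0.791 + 0.748)/(1 + 0.791×0.748) = 0.966910
γ = 1/√(1 − 0.966910²) = 3.9198
K = (γ − 1)m₀c² = (3.9198 − 1) × 0.5110 = 2.9198 × 0.5110 = 1.49 MeV

K ≈ 1.49 MeV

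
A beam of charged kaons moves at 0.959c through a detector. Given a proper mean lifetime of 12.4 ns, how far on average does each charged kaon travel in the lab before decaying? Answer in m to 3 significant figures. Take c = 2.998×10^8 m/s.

d ≈ 12.6 m

γ = 1/√(1 − 0.959²) = 3.5285
Dilated lifetime: Δt = γτ₀ = 3.5285 × 12.4 ns = 43.753 ns
d = vΔt = 0.959c × 43.753 ns = 2.8751×10^8 m/s × 4.3753×10^-8 s = 12.6 m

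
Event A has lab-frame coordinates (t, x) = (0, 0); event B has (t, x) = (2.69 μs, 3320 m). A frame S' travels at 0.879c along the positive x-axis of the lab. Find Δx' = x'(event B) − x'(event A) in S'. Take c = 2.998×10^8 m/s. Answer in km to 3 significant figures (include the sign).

Δx' ≈ 5.48 km

γ = 1/√(1 − 0.879²) = 2.0972
Δx' = γ(Δx − vΔt) = 2.0972 × (3320 m − 0.879×(2.998×10^8 m/s)×2.69×10^-6 s)
= 2.0972 × (2611.1 m) = 5.48 km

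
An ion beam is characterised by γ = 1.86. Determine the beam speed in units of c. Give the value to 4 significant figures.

β ≈ 0.8432

β = √(1 − 1/γ²) = √(1 − 1/1.86²) = √(0.710949) = 0.8432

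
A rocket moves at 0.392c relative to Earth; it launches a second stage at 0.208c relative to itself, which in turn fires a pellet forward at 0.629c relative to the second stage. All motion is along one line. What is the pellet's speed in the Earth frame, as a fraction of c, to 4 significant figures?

u ≈ 0.8775c

Compose boost 2: (0.208 + 0.392)/(1 + 0.208×0.392) = 0.6000/1.08154 = 0.554767
Compose boost 3: (0.629 + 0.554767)/(1 + 0.629×0.554767) = 1.18377/1.34895 = 0.8775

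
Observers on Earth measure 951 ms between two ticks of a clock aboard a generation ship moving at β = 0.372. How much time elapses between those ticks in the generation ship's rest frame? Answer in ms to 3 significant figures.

τ₀ ≈ 883 ms

γ = 1/√(1 − 0.372²) = 1.0773
Proper time: τ₀ = Δt/γ = 951/1.0773 = 883 ms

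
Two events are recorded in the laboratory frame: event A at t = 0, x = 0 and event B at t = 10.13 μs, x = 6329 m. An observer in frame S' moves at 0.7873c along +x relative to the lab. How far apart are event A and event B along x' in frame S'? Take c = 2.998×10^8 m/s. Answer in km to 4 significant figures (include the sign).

γ = 1/√(1 − 0.7873²) = 1.62188
Δx' = γ(Δx − vΔt) = 1.62188 × (6329 m − 0.7873×(2.998×10^8 m/s)×10.13×10^-6 s)
= 1.62188 × (3937.99 m) = 6.387 km

Δx' ≈ 6.387 km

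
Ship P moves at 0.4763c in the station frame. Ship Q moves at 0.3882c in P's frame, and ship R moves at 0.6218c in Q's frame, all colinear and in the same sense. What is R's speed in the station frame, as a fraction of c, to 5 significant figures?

u ≈ 0.92965c

Compose boost 2: (0.3882 + 0.4763)/(1 + 0.3882×0.4763) = 0.86450/1.184900 = 0.7295976
Compose boost 3: (0.6218 + 0.7295976)/(1 + 0.6218×0.7295976) = 1.351398/1.453664 = 0.92965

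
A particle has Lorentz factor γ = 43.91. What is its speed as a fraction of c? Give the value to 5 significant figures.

β = √(1 − 1/γ²) = √(1 − 1/43.91²) = √(0.9994814) = 0.99974

β ≈ 0.99974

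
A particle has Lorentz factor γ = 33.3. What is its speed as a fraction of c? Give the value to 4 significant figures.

β = √(1 − 1/γ²) = √(1 − 1/33.3²) = √(0.999098) = 0.9995

β ≈ 0.9995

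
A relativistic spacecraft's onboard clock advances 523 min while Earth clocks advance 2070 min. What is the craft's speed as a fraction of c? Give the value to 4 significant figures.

γ = Δt/τ₀ = 2070/523 = 3.95793
β = √(1 − 1/γ²) = √(1 − 1/3.95793²) = 0.9676

β ≈ 0.9676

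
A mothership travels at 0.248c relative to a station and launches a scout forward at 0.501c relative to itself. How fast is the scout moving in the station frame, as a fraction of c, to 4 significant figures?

u ≈ 0.6662c

Compose boost 2: (0.501 + 0.248)/(1 + 0.501×0.248) = 0.7490/1.12425 = 0.6662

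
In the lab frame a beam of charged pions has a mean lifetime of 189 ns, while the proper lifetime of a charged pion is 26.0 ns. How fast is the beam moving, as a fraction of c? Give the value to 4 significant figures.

γ = Δt/τ₀ = 189/26.0 = 7.26923
β = √(1 − 1/γ²) = √(1 − 1/7.26923²) = 0.9905

β ≈ 0.9905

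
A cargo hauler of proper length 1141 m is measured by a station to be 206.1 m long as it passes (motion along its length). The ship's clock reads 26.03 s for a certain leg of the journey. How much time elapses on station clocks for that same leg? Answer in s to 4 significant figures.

Length contraction ⇒ γ = L₀/L = 1141/206.1 = 5.53615
Time dilation: Δt = γτ₀ = 5.53615 × 26.03 s = 144.1 s

Δt ≈ 144.1 s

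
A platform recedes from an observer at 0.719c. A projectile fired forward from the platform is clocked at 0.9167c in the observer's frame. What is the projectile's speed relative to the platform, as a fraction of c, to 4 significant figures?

u' ≈ 0.5799c

Inverse velocity addition: u' = (u − v)/(1 − uv/c²)
= (0.9167 − 0.719)/(1 − 0.9167×0.719) = 0.1977/0.340893 = 0.5799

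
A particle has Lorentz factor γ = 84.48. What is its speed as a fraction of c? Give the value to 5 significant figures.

β = √(1 − 1/γ²) = √(1 − 1/84.48²) = √(0.9998599) = 0.99993

β ≈ 0.99993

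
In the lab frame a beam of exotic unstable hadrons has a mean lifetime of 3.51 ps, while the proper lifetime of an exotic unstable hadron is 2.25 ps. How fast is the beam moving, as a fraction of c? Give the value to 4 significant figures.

γ = Δt/τ₀ = 3.51/2.25 = 1.56000
β = √(1 − 1/γ²) = √(1 − 1/1.56000²) = 0.7675

β ≈ 0.7675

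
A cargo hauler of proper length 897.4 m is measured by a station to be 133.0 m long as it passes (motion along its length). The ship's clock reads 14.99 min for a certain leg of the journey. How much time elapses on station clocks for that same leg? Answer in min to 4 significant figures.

Length contraction ⇒ γ = L₀/L = 897.4/133.0 = 6.74737
Time dilation: Δt = γτ₀ = 6.74737 × 14.99 min = 101.1 min

Δt ≈ 101.1 min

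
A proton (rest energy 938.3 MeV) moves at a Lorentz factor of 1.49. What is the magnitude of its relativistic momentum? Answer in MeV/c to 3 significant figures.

β = √(1 − 1/γ²) = √(1 − 1/1.49²) = 0.74133
p = γβm₀c = 1.49 × 0.74133 × 938.3 MeV/c = 1040 MeV/c

p ≈ 1040 MeV/c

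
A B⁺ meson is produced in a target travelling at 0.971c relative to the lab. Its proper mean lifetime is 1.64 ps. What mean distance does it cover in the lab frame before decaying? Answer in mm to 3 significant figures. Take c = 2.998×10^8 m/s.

d ≈ 2.00 mm

γ = 1/√(1 − 0.971²) = 4.1827
Dilated lifetime: Δt = γτ₀ = 4.1827 × 1.64 ps = 6.8596 ps
d = vΔt = 0.971c × 6.8596 ps = 2.9111×10^8 m/s × 6.8596×10^-12 s = 2.00 mm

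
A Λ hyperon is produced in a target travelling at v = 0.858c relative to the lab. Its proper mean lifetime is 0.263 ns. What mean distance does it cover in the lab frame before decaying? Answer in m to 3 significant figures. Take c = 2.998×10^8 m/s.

d ≈ 0.132 m

γ = 1/√(1 − 0.858²) = 1.9469
Dilated lifetime: Δt = γτ₀ = 1.9469 × 0.263 ns = 0.51202 ns
d = vΔt = 0.858c × 0.51202 ns = 2.5723×10^8 m/s × 5.1202×10^-10 s = 0.132 m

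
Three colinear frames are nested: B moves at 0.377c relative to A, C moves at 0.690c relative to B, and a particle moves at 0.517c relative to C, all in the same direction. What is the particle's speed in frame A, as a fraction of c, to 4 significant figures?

Compose boost 2: (0.690 + 0.377)/(1 + 0.690×0.377) = 1.067/1.26013 = 0.846738
Compose boost 3: (0.517 + 0.846738)/(1 + 0.517×0.846738) = 1.36374/1.43776 = 0.9485

u ≈ 0.9485c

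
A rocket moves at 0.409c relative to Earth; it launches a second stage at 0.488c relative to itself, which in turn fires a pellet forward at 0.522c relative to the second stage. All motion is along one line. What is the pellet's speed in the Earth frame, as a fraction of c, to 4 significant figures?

Compose boost 2: (0.488 + 0.409)/(1 + 0.488×0.409) = 0.8970/1.19959 = 0.747754
Compose boost 3: (0.522 + 0.747754)/(1 + 0.522×0.747754) = 1.26975/1.39033 = 0.9133

u ≈ 0.9133c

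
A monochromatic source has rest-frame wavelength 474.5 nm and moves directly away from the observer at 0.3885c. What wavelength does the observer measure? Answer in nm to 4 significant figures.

λ_obs ≈ 715.0 nm

Relativistic Doppler: λ_obs = λ_src √((1+β)/(1−β))
= 474.5 × √(1.38850/0.611500) = 474.5 × 1.50687 = 715.0 nm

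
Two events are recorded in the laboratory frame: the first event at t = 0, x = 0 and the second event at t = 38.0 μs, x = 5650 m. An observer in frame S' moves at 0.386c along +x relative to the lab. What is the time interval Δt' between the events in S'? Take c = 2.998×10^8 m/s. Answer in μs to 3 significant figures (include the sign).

γ = 1/√(1 − 0.386²) = 1.0840
Δt' = γ(Δt − vΔx/c²) = 1.0840 × (38.0 μs − 0.386×5650 m / (2.998×10^8 m/s))
= 1.0840 × (30.725 μs) = 33.3 μs

Δt' ≈ 33.3 μs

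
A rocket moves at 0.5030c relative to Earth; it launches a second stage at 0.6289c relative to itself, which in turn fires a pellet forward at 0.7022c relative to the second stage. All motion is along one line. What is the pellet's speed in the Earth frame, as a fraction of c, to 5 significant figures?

Compose boost 2: (0.6289 + 0.5030)/(1 + 0.6289×0.5030) = 1.1319/1.316337 = 0.8598864
Compose boost 3: (0.7022 + 0.8598864)/(1 + 0.7022×0.8598864) = 1.562086/1.603812 = 0.97398

u ≈ 0.97398c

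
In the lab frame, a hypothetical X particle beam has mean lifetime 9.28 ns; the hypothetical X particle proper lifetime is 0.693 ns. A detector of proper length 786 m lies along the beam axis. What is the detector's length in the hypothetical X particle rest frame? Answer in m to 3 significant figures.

Time dilation ⇒ γ = Δt/τ₀ = 9.28/0.693 = 13.391
Length contraction: L = L₀/γ = 786/13.391 = 58.7 m

L ≈ 58.7 m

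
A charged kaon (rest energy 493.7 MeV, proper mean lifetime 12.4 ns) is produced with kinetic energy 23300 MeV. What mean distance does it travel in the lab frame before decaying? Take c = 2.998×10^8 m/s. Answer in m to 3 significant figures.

d ≈ 179 m

γ = 1 + K/(m₀c²) = 1 + 23300/493.7 = 48.195
β = √(1 − 1/γ²) = 0.99978
Dilated lifetime: γτ₀ = 48.195 × 12.4 ns = 597.61 ns
d = βc·γτ₀ = 0.99978 × (2.998×10^8 m/s) × 5.9761×10^-7 s = 179 m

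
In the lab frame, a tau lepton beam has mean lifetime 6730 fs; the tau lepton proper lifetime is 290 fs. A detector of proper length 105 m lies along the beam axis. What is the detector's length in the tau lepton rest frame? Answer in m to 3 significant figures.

Time dilation ⇒ γ = Δt/τ₀ = 6730/290 = 23.207
Length contraction: L = L₀/γ = 105/23.207 = 4.52 m

L ≈ 4.52 m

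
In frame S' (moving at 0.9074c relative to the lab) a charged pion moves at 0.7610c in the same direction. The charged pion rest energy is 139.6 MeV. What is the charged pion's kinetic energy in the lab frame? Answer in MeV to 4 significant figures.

K ≈ 726.0 MeV

u_lab = (0.7610 + 0.9074)/(1 + 0.7610×0.9074) = 0.9869086
γ = 1/√(1 − 0.9869086²) = 6.20038
K = (γ − 1)m₀c² = (6.20038 − 1) × 139.6 = 5.20038 × 139.6 = 726.0 MeV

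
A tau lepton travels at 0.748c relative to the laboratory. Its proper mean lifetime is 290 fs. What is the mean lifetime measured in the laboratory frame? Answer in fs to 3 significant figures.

Δt ≈ 437 fs

γ = 1/√(1 − 0.748²) = 1.5067
Time dilation: Δt = γτ₀ = 1.5067 × 290 fs = 437 fs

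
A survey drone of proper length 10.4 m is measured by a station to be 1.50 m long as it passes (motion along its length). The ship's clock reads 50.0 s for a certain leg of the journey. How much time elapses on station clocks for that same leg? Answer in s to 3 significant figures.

Length contraction ⇒ γ = L₀/L = 10.4/1.50 = 6.9333
Time dilation: Δt = γτ₀ = 6.9333 × 50.0 s = 347 s

Δt ≈ 347 s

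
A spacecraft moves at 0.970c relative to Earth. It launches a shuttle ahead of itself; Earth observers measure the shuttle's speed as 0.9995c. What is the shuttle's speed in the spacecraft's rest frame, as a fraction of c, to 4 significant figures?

u' ≈ 0.9677c

Inverse velocity addition: u' = (u − v)/(1 − uv/c²)
= (0.9995 − 0.970)/(1 − 0.9995×0.970) = 0.02950/0.0304850 = 0.9677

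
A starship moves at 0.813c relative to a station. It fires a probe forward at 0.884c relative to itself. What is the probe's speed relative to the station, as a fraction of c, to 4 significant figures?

u ≈ 0.9874c

Relativistic velocity addition: u = (u' + v)/(1 + u'v/c²)
= (0.884 + 0.813)/(1 + 0.884×0.813) = 1.697/1.71869 = 0.9874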